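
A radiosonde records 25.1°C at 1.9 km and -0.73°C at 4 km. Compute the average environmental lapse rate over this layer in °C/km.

12.3°C/km

Γ = −ΔT/Δz = (25.1 − (-0.73)) / (4000 − 1900) m
  = 25.83°C / 2.1 km = 12.3°C/km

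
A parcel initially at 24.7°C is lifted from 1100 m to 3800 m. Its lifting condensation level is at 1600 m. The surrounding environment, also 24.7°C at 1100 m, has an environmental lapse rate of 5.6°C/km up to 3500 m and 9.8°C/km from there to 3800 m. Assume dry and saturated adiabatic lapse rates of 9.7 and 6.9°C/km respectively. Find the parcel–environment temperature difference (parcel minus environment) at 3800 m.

Parcel:
  1100–1600 m, dry: Δz = 0.5 km ⇒ ΔT = -4.85°C; T = 19.85°C
  1600–3800 m, saturated: Δz = 2.2 km ⇒ ΔT = -15.18°C; T = 4.67°C
Environment:
  1100–3500 m, environment, lower layer: Δz = 2.4 km ⇒ ΔT = -13.44°C; T = 11.26°C
  3500–3800 m, environment, upper layer: Δz = 0.3 km ⇒ ΔT = -2.94°C; T = 8.32°C
T_parcel − T_env = 4.67 − 8.32 = -3.65°C

-3.65°C (parcel cooler than environment)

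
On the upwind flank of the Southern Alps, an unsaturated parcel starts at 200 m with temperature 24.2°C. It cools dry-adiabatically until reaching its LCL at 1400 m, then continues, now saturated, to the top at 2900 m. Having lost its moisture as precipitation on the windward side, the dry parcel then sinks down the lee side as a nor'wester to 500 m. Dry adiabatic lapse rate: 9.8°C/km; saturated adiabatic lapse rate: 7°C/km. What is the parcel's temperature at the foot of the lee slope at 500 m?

25.46°C

200 → 1400 m (dry, 9.8°C/km): ΔT = -9.8 × 1.2 = -11.76°C → T = 12.44°C
1400 → 2900 m (saturated, 7°C/km): ΔT = -7 × 1.5 = -10.5°C → T = 1.94°C
2900 → 500 m (dry descent, 9.8°C/km): ΔT = +9.8 × 2.4 = +23.52°C → T = 25.46°C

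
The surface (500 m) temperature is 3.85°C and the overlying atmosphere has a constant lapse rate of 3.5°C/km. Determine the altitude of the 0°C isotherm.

Height above start = (3.85 − 0) / 3.5 = 1.1 km
Altitude = 500 m + 1100 m = 1600 m

1600 m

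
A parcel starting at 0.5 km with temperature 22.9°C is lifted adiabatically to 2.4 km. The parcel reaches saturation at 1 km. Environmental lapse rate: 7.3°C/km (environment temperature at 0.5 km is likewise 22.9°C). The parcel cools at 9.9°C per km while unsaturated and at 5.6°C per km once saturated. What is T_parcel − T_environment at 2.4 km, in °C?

+1.08°C (parcel warmer than environment)

Parcel:
  500–1000 m, dry: Δz = 0.5 km ⇒ ΔT = -4.95°C; T = 17.95°C
  1000–2400 m, saturated: Δz = 1.4 km ⇒ ΔT = -7.84°C; T = 10.11°C
Environment:
  500–2400 m, environment: Δz = 1.9 km ⇒ ΔT = -13.87°C; T = 9.03°C
T_parcel − T_env = 10.11 − 9.03 = +1.08°C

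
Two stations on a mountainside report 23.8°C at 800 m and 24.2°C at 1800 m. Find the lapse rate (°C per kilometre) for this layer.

-0.4°C/km

Γ = −ΔT/Δz = (23.8 − 24.2) / (1800 − 800) m
  = -0.4°C / 1 km = -0.4°C/km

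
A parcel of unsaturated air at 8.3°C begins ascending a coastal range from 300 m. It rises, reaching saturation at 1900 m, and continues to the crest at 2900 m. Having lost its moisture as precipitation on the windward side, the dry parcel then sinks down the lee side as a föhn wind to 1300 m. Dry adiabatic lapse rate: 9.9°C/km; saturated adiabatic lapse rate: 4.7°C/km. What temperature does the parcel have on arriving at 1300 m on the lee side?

3.6°C

300 → 1900 m (dry, 9.9°C/km): ΔT = -9.9 × 1.6 = -15.84°C → T = -7.54°C
1900 → 2900 m (saturated, 4.7°C/km): ΔT = -4.7 × 1 = -4.7°C → T = -12.24°C
2900 → 1300 m (dry descent, 9.9°C/km): ΔT = +9.9 × 1.6 = +15.84°C → T = 3.6°C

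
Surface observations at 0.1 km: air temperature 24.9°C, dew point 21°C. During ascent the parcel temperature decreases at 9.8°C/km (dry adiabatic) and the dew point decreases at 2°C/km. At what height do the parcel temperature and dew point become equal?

T and T_d converge at 9.8 − 2 = 7.8°C per km
Height above start = (24.9 − 21) / 7.8 = 0.5 km
LCL altitude = 100 m + 500 m = 600 m

0.6 km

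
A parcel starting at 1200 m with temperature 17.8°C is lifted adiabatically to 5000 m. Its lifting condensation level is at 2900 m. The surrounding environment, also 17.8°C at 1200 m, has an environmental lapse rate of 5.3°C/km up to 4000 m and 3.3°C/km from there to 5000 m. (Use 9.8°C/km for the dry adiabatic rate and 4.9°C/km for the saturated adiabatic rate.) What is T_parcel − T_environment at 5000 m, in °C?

-8.81°C (parcel cooler than environment)

Parcel:
  1200 → 2900 m (dry, 9.8°C/km): ΔT = -9.8 × 1.7 = -16.66°C → T = 1.14°C
  2900 → 5000 m (saturated, 4.9°C/km): ΔT = -4.9 × 2.1 = -10.29°C → T = -9.15°C
Environment:
  1200 → 4000 m (environment, lower layer, 5.3°C/km): ΔT = -5.3 × 2.8 = -14.84°C → T = 2.96°C
  4000 → 5000 m (environment, upper layer, 3.3°C/km): ΔT = -3.3 × 1 = -3.3°C → T = -0.34°C
T_parcel − T_env = -9.15 − (-0.34) = -8.81°C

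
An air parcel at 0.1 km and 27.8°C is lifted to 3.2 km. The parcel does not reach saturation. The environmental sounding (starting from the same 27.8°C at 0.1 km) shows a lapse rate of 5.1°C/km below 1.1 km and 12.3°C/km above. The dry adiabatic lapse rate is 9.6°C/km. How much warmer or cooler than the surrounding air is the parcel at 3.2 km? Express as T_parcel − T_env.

Parcel:
  100–3200 m, dry: Δz = 3.1 km ⇒ ΔT = -29.76°C; T = -1.96°C
Environment:
  100–1100 m, environment, lower layer: Δz = 1 km ⇒ ΔT = -5.1°C; T = 22.7°C
  1100–3200 m, environment, upper layer: Δz = 2.1 km ⇒ ΔT = -25.83°C; T = -3.13°C
T_parcel − T_env = -1.96 − (-3.13) = +1.17°C

+1.17°C (parcel warmer than environment)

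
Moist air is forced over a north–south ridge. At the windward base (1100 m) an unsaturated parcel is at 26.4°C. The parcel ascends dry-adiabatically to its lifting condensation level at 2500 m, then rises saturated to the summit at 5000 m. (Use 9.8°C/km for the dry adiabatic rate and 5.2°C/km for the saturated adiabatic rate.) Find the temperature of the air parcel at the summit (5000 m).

1100 → 2500 m (dry, 9.8°C/km): ΔT = -9.8 × 1.4 = -13.72°C → T = 12.68°C
2500 → 5000 m (saturated, 5.2°C/km): ΔT = -5.2 × 2.5 = -13°C → T = -0.32°C

-0.32°C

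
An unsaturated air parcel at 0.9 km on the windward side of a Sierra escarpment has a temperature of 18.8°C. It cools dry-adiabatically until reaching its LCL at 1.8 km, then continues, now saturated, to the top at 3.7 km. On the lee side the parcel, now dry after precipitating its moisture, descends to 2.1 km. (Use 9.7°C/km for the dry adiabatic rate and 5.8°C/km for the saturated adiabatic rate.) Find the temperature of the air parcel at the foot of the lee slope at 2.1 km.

14.57°C

From 900 m to 1800 m (dry): cools by 9.7 × 0.9 = 8.73°C, giving 10.07°C.
From 1800 m to 3700 m (saturated): cools by 5.8 × 1.9 = 11.02°C, giving -0.95°C.
From 3700 m to 2100 m (dry descent): warms by 9.7 × 1.6 = 15.52°C, giving 14.57°C.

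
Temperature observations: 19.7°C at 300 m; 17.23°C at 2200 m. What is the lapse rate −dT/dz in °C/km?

Γ = −ΔT/Δz = (19.7 − 17.23) / (2200 − 300) m
  = 2.47°C / 1.9 km = 1.3°C/km

1.3°C/km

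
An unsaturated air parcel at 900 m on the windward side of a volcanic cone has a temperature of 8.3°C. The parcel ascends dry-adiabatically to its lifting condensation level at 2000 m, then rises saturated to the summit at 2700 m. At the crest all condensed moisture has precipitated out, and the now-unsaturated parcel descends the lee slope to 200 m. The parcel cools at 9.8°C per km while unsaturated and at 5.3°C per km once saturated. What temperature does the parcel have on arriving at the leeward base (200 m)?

18.31°C

From 900 m to 2000 m (dry): cools by 9.8 × 1.1 = 10.78°C, giving -2.48°C.
From 2000 m to 2700 m (saturated): cools by 5.3 × 0.7 = 3.71°C, giving -6.19°C.
From 2700 m to 200 m (dry descent): warms by 9.8 × 2.5 = 24.5°C, giving 18.31°C.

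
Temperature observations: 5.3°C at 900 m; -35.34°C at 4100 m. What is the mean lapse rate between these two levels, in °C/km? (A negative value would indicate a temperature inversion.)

12.7°C/km

Γ = −ΔT/Δz = (5.3 − (-35.34)) / (4100 − 900) m
  = 40.64°C / 3.2 km = 12.7°C/km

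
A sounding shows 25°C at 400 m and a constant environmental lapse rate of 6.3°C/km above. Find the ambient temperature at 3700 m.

4.21°C

From 400 m to 3700 m (environmental): cools by 6.3 × 3.3 = 20.79°C, giving 4.21°C.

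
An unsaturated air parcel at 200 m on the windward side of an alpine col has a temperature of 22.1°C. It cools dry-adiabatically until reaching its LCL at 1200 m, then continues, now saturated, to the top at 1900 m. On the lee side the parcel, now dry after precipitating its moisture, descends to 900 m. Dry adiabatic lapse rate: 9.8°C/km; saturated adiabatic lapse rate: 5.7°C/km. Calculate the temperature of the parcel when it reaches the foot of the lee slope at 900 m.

200 → 1200 m (dry, 9.8°C/km): ΔT = -9.8 × 1 = -9.8°C → T = 12.3°C
1200 → 1900 m (saturated, 5.7°C/km): ΔT = -5.7 × 0.7 = -3.99°C → T = 8.31°C
1900 → 900 m (dry descent, 9.8°C/km): ΔT = +9.8 × 1 = +9.8°C → T = 18.11°C

18.11°C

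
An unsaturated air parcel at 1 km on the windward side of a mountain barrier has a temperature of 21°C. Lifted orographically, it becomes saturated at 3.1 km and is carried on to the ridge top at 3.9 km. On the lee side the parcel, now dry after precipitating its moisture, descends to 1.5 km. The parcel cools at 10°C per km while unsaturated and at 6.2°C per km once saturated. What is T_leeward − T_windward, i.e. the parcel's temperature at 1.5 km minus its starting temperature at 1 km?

1000 → 3100 m (dry, 10°C/km): ΔT = -10 × 2.1 = -21°C → T = 0°C
3100 → 3900 m (saturated, 6.2°C/km): ΔT = -6.2 × 0.8 = -4.96°C → T = -4.96°C
3900 → 1500 m (dry descent, 10°C/km): ΔT = +10 × 2.4 = +24°C → T = 19.04°C
Net change vs windward start: 19.04 − 21 = -1.96°C

-1.96°C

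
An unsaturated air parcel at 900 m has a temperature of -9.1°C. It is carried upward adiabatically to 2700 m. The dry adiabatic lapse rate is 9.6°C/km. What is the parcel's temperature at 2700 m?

-26.38°C

Dry adiabatic to 2700 m: -9.6 × 1.8 km = -17.28°C, so T = -26.38°C.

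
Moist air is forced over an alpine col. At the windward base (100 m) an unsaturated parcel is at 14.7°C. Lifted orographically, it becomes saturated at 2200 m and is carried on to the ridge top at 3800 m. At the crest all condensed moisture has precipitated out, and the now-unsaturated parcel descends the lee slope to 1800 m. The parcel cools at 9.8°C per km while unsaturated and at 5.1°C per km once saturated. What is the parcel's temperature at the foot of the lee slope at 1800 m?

5.56°C

Dry to 2200 m: -9.8 × 2.1 km = -20.58°C, so T = -5.88°C.
Saturated to 3800 m: -5.1 × 1.6 km = -8.16°C, so T = -14.04°C.
Dry descent to 1800 m: +9.8 × 2 km = +19.6°C, so T = 5.56°C.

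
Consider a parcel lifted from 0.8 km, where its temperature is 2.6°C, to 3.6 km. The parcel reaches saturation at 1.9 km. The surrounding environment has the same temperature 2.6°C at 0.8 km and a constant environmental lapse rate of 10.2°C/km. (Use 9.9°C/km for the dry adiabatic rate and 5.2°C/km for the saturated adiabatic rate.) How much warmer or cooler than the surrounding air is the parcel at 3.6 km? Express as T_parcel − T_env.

+8.83°C (parcel warmer than environment)

Parcel:
  From 800 m to 1900 m (dry): cools by 9.9 × 1.1 = 10.89°C, giving -8.29°C.
  From 1900 m to 3600 m (saturated): cools by 5.2 × 1.7 = 8.84°C, giving -17.13°C.
Environment:
  From 800 m to 3600 m (environment): cools by 10.2 × 2.8 = 28.56°C, giving -25.96°C.
T_parcel − T_env = -17.13 − (-25.96) = +8.83°C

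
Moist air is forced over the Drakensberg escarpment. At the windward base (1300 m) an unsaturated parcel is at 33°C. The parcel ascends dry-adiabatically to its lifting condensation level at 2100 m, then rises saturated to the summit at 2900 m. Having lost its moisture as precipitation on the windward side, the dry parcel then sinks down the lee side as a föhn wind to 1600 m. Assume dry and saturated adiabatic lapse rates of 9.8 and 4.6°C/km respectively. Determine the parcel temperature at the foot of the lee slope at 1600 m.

1300 → 2100 m (dry, 9.8°C/km): ΔT = -9.8 × 0.8 = -7.84°C → T = 25.16°C
2100 → 2900 m (saturated, 4.6°C/km): ΔT = -4.6 × 0.8 = -3.68°C → T = 21.48°C
2900 → 1600 m (dry descent, 9.8°C/km): ΔT = +9.8 × 1.3 = +12.74°C → T = 34.22°C

34.22°C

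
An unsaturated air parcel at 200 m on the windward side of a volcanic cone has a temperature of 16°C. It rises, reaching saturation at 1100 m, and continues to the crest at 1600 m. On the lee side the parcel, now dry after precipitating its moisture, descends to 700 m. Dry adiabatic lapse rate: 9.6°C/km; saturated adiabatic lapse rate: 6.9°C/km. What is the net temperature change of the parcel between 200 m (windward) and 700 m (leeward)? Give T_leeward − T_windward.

Dry to 1100 m: -9.6 × 0.9 km = -8.64°C, so T = 7.36°C.
Saturated to 1600 m: -6.9 × 0.5 km = -3.45°C, so T = 3.91°C.
Dry descent to 700 m: +9.6 × 0.9 km = +8.64°C, so T = 12.55°C.
Net change vs windward start: 12.55 − 16 = -3.45°C

-3.45°C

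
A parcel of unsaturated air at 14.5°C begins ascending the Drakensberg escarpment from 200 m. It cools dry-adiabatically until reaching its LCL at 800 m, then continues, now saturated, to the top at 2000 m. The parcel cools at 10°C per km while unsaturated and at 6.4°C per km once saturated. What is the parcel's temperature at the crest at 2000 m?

200 → 800 m (dry, 10°C/km): ΔT = -10 × 0.6 = -6°C → T = 8.5°C
800 → 2000 m (saturated, 6.4°C/km): ΔT = -6.4 × 1.2 = -7.68°C → T = 0.82°C

0.82°C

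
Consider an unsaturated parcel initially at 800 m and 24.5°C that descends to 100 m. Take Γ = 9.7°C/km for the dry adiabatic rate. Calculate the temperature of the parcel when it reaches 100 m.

From 800 m to 100 m (dry adiabatic): warms by 9.7 × 0.7 = 6.79°C, giving 31.29°C.

31.29°C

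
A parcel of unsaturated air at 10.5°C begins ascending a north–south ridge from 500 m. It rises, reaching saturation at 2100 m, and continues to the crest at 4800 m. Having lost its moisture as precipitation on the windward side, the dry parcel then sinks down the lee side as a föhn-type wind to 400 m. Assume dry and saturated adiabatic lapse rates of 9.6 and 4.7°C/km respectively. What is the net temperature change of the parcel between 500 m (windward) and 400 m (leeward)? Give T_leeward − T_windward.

+14.19°C

Dry to 2100 m: -9.6 × 1.6 km = -15.36°C, so T = -4.86°C.
Saturated to 4800 m: -4.7 × 2.7 km = -12.69°C, so T = -17.55°C.
Dry descent to 400 m: +9.6 × 4.4 km = +42.24°C, so T = 24.69°C.
Net change vs windward start: 24.69 − 10.5 = +14.19°C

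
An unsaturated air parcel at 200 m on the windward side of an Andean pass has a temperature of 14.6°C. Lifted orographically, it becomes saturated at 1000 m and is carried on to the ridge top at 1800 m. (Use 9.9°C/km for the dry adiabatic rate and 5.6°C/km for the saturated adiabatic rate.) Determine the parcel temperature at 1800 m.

2.2°C

Dry to 1000 m: -9.9 × 0.8 km = -7.92°C, so T = 6.68°C.
Saturated to 1800 m: -5.6 × 0.8 km = -4.48°C, so T = 2.2°C.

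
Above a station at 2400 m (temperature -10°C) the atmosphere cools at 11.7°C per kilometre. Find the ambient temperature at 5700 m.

From 2400 m to 5700 m (environmental): cools by 11.7 × 3.3 = 38.61°C, giving -48.61°C.

-48.61°C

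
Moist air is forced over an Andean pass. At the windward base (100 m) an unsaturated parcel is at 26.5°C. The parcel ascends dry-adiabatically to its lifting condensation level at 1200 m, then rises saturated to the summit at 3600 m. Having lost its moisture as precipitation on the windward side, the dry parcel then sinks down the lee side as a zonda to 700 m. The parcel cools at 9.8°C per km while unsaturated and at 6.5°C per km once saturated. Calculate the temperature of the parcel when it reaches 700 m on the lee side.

100–1200 m, dry: Δz = 1.1 km ⇒ ΔT = -10.78°C; T = 15.72°C
1200–3600 m, saturated: Δz = 2.4 km ⇒ ΔT = -15.6°C; T = 0.12°C
3600–700 m, dry descent: Δz = 2.9 km ⇒ ΔT = +28.42°C; T = 28.54°C

28.54°C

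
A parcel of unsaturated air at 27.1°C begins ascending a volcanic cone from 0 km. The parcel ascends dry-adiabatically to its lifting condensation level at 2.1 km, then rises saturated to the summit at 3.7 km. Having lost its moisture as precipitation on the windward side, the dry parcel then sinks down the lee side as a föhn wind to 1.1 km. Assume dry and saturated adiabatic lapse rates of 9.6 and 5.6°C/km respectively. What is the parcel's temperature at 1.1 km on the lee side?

Dry to 2100 m: -9.6 × 2.1 km = -20.16°C, so T = 6.94°C.
Saturated to 3700 m: -5.6 × 1.6 km = -8.96°C, so T = -2.02°C.
Dry descent to 1100 m: +9.6 × 2.6 km = +24.96°C, so T = 22.94°C.

22.94°C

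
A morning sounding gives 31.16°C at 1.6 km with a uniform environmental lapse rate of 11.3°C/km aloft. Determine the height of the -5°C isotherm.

4.8 km

Height above start = (31.16 − (-5)) / 11.3 = 3.2 km
Altitude = 1600 m + 3200 m = 4800 m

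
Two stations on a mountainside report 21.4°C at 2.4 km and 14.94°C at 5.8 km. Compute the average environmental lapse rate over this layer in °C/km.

Γ = −ΔT/Δz = (21.4 − 14.94) / (5800 − 2400) m
  = 6.46°C / 3.4 km = 1.9°C/km

1.9°C/km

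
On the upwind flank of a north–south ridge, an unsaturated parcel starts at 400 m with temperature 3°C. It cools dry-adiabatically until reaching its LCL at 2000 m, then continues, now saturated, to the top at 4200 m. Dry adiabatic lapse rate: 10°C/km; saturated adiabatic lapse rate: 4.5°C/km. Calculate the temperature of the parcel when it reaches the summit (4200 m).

400–2000 m, dry: Δz = 1.6 km ⇒ ΔT = -16°C; T = -13°C
2000–4200 m, saturated: Δz = 2.2 km ⇒ ΔT = -9.9°C; T = -22.9°C

-22.9°C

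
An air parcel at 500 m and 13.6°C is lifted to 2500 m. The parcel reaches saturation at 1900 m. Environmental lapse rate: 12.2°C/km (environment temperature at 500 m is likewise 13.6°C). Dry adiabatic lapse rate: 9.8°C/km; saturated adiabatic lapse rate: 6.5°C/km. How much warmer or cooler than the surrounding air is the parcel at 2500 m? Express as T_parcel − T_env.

+6.78°C (parcel warmer than environment)

Parcel:
  500 → 1900 m (dry, 9.8°C/km): ΔT = -9.8 × 1.4 = -13.72°C → T = -0.12°C
  1900 → 2500 m (saturated, 6.5°C/km): ΔT = -6.5 × 0.6 = -3.9°C → T = -4.02°C
Environment:
  500 → 2500 m (environment, 12.2°C/km): ΔT = -12.2 × 2 = -24.4°C → T = -10.8°C
T_parcel − T_env = -4.02 − (-10.8) = +6.78°C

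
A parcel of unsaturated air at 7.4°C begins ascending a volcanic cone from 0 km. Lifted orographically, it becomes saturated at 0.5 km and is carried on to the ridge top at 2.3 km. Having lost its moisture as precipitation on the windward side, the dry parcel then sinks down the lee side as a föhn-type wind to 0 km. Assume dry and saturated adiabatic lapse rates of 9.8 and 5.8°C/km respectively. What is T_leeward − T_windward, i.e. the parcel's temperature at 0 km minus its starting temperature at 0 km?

+7.2°C

0 → 500 m (dry, 9.8°C/km): ΔT = -9.8 × 0.5 = -4.9°C → T = 2.5°C
500 → 2300 m (saturated, 5.8°C/km): ΔT = -5.8 × 1.8 = -10.44°C → T = -7.94°C
2300 → 0 m (dry descent, 9.8°C/km): ΔT = +9.8 × 2.3 = +22.54°C → T = 14.6°C
Net change vs windward start: 14.6 − 7.4 = +7.2°C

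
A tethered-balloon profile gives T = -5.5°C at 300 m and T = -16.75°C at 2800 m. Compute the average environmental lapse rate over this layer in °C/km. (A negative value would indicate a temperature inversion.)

4.5°C/km

Γ = −ΔT/Δz = (-5.5 − (-16.75)) / (2800 − 300) m
  = 11.25°C / 2.5 km = 4.5°C/km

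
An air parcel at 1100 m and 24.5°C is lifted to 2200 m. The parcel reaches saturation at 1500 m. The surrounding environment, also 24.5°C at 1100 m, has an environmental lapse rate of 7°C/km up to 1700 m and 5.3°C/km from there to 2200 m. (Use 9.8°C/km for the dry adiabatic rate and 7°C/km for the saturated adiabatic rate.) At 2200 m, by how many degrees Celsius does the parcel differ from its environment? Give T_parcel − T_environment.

-1.97°C (parcel cooler than environment)

Parcel:
  From 1100 m to 1500 m (dry): cools by 9.8 × 0.4 = 3.92°C, giving 20.58°C.
  From 1500 m to 2200 m (saturated): cools by 7 × 0.7 = 4.9°C, giving 15.68°C.
Environment:
  From 1100 m to 1700 m (environment, lower layer): cools by 7 × 0.6 = 4.2°C, giving 20.3°C.
  From 1700 m to 2200 m (environment, upper layer): cools by 5.3 × 0.5 = 2.65°C, giving 17.65°C.
T_parcel − T_env = 15.68 − 17.65 = -1.97°C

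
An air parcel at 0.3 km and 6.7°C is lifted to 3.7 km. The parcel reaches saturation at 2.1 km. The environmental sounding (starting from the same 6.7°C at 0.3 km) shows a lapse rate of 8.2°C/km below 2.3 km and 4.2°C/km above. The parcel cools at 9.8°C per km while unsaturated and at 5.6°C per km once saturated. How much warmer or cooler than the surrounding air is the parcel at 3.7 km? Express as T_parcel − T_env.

-4.32°C (parcel cooler than environment)

Parcel:
  From 300 m to 2100 m (dry): cools by 9.8 × 1.8 = 17.64°C, giving -10.94°C.
  From 2100 m to 3700 m (saturated): cools by 5.6 × 1.6 = 8.96°C, giving -19.9°C.
Environment:
  From 300 m to 2300 m (environment, lower layer): cools by 8.2 × 2 = 16.4°C, giving -9.7°C.
  From 2300 m to 3700 m (environment, upper layer): cools by 4.2 × 1.4 = 5.88°C, giving -15.58°C.
T_parcel − T_env = -19.9 − (-15.58) = -4.32°C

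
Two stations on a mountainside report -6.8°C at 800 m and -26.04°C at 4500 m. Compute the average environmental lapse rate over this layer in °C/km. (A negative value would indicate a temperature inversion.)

Γ = −ΔT/Δz = (-6.8 − (-26.04)) / (4500 − 800) m
  = 19.24°C / 3.7 km = 5.2°C/km

5.2°C/km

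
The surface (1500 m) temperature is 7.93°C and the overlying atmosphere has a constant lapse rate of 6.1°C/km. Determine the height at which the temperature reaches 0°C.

2800 m

Height above start = (7.93 − 0) / 6.1 = 1.3 km
Altitude = 1500 m + 1300 m = 2800 m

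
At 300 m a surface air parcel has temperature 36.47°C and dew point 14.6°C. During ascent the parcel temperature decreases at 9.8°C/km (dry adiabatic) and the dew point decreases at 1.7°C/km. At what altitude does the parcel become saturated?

3000 m

T and T_d converge at 9.8 − 1.7 = 8.1°C per km
Height above start = (36.47 − 14.6) / 8.1 = 2.7 km
LCL altitude = 300 m + 2700 m = 3000 m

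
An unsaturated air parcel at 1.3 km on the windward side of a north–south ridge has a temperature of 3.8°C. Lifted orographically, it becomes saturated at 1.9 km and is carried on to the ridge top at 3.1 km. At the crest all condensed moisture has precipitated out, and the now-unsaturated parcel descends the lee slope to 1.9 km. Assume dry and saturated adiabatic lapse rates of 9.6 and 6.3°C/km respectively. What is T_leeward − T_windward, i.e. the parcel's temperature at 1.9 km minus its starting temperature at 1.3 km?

Dry to 1900 m: -9.6 × 0.6 km = -5.76°C, so T = -1.96°C.
Saturated to 3100 m: -6.3 × 1.2 km = -7.56°C, so T = -9.52°C.
Dry descent to 1900 m: +9.6 × 1.2 km = +11.52°C, so T = 2°C.
Net change vs windward start: 2 − 3.8 = -1.8°C

-1.8°C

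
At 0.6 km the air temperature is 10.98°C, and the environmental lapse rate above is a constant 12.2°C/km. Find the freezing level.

Height above start = (10.98 − 0) / 12.2 = 0.9 km
Altitude = 600 m + 900 m = 1500 m

1.5 km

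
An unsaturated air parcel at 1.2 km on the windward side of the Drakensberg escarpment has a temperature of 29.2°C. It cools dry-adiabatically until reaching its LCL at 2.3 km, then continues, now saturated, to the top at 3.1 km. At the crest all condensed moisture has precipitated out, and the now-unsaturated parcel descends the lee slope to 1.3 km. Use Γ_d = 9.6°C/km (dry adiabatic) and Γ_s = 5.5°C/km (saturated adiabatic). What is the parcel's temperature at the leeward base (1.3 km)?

31.52°C

1200 → 2300 m (dry, 9.6°C/km): ΔT = -9.6 × 1.1 = -10.56°C → T = 18.64°C
2300 → 3100 m (saturated, 5.5°C/km): ΔT = -5.5 × 0.8 = -4.4°C → T = 14.24°C
3100 → 1300 m (dry descent, 9.6°C/km): ΔT = +9.6 × 1.8 = +17.28°C → T = 31.52°C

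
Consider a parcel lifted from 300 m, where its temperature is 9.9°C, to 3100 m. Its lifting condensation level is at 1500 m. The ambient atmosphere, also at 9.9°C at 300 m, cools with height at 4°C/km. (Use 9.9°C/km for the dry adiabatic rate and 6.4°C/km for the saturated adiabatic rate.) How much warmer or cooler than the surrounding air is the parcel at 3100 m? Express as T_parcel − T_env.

-10.92°C (parcel cooler than environment)

Parcel:
  Dry to 1500 m: -9.9 × 1.2 km = -11.88°C, so T = -1.98°C.
  Saturated to 3100 m: -6.4 × 1.6 km = -10.24°C, so T = -12.22°C.
Environment:
  Environment to 3100 m: -4 × 2.8 km = -11.2°C, so T = -1.3°C.
T_parcel − T_env = -12.22 − (-1.3) = -10.92°C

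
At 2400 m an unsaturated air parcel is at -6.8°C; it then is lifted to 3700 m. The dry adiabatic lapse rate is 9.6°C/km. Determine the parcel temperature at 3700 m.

2400 → 3700 m (dry adiabatic, 9.6°C/km): ΔT = -9.6 × 1.3 = -12.48°C → T = -19.28°C

-19.28°C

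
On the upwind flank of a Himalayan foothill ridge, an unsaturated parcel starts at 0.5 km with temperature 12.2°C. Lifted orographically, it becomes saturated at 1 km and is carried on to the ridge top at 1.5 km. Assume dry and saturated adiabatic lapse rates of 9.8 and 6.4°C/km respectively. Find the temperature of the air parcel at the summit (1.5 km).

Dry to 1000 m: -9.8 × 0.5 km = -4.9°C, so T = 7.3°C.
Saturated to 1500 m: -6.4 × 0.5 km = -3.2°C, so T = 4.1°C.

4.1°C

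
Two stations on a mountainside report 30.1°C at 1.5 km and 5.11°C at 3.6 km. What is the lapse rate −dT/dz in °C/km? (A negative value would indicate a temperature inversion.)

Γ = −ΔT/Δz = (30.1 − 5.11) / (3600 − 1500) m
  = 24.99°C / 2.1 km = 11.9°C/km

11.9°C/km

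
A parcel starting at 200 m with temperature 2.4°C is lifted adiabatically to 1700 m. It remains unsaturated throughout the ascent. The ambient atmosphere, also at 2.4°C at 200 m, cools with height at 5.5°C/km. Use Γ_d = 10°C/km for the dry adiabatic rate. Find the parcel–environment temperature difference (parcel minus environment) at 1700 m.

Parcel:
  Dry to 1700 m: -10 × 1.5 km = -15°C, so T = -12.6°C.
Environment:
  Environment to 1700 m: -5.5 × 1.5 km = -8.25°C, so T = -5.85°C.
T_parcel − T_env = -12.6 − (-5.85) = -6.75°C

-6.75°C (parcel cooler than environment)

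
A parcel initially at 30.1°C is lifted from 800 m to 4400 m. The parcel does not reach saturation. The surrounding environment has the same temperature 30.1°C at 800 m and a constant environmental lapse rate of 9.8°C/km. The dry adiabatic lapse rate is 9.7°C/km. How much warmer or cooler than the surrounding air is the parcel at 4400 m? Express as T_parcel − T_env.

Parcel:
  800–4400 m, dry: Δz = 3.6 km ⇒ ΔT = -34.92°C; T = -4.82°C
Environment:
  800–4400 m, environment: Δz = 3.6 km ⇒ ΔT = -35.28°C; T = -5.18°C
T_parcel − T_env = -4.82 − (-5.18) = +0.36°C

+0.36°C (parcel warmer than environment)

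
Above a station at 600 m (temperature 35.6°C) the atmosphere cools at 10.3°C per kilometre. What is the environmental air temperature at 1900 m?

22.21°C

600 → 1900 m (environmental, 10.3°C/km): ΔT = -10.3 × 1.3 = -13.39°C → T = 22.21°C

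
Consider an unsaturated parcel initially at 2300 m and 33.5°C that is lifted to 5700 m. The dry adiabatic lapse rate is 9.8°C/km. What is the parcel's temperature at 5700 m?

0.18°C

2300–5700 m, dry adiabatic: Δz = 3.4 km ⇒ ΔT = -33.32°C; T = 0.18°C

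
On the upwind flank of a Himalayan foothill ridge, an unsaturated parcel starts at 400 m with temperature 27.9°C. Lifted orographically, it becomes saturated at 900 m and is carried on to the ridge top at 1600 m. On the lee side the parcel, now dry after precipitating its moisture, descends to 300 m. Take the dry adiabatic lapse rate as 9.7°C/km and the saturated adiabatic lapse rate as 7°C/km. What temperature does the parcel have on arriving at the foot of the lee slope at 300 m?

400–900 m, dry: Δz = 0.5 km ⇒ ΔT = -4.85°C; T = 23.05°C
900–1600 m, saturated: Δz = 0.7 km ⇒ ΔT = -4.9°C; T = 18.15°C
1600–300 m, dry descent: Δz = 1.3 km ⇒ ΔT = +12.61°C; T = 30.76°C

30.76°C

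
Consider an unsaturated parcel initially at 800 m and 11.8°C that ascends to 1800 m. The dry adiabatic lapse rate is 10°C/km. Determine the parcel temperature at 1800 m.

1.8°C

800–1800 m, dry adiabatic: Δz = 1 km ⇒ ΔT = -10°C; T = 1.8°C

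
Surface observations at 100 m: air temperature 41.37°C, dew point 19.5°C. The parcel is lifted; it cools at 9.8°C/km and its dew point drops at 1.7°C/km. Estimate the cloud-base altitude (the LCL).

2800 m

T and T_d converge at 9.8 − 1.7 = 8.1°C per km
Height above start = (41.37 − 19.5) / 8.1 = 2.7 km
LCL altitude = 100 m + 2700 m = 2800 m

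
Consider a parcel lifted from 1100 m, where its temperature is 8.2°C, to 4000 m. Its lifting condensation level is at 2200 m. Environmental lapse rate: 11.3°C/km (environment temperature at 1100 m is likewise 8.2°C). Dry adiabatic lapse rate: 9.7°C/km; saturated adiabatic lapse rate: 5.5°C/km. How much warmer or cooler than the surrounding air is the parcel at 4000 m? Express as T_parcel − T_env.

Parcel:
  1100 → 2200 m (dry, 9.7°C/km): ΔT = -9.7 × 1.1 = -10.67°C → T = -2.47°C
  2200 → 4000 m (saturated, 5.5°C/km): ΔT = -5.5 × 1.8 = -9.9°C → T = -12.37°C
Environment:
  1100 → 4000 m (environment, 11.3°C/km): ΔT = -11.3 × 2.9 = -32.77°C → T = -24.57°C
T_parcel − T_env = -12.37 − (-24.57) = +12.2°C

+12.2°C (parcel warmer than environment)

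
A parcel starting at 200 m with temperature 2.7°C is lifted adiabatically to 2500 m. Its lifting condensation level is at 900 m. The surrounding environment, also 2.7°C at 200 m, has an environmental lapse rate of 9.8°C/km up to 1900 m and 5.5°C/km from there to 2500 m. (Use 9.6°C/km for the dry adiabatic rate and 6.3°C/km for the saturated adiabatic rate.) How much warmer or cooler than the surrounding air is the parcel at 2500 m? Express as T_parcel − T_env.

+3.16°C (parcel warmer than environment)

Parcel:
  From 200 m to 900 m (dry): cools by 9.6 × 0.7 = 6.72°C, giving -4.02°C.
  From 900 m to 2500 m (saturated): cools by 6.3 × 1.6 = 10.08°C, giving -14.1°C.
Environment:
  From 200 m to 1900 m (environment, lower layer): cools by 9.8 × 1.7 = 16.66°C, giving -13.96°C.
  From 1900 m to 2500 m (environment, upper layer): cools by 5.5 × 0.6 = 3.3°C, giving -17.26°C.
T_parcel − T_env = -14.1 − (-17.26) = +3.16°C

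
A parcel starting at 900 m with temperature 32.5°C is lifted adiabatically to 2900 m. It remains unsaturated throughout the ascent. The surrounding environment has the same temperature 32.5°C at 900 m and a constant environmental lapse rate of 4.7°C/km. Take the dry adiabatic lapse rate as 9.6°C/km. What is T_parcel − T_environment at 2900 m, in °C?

Parcel:
  900 → 2900 m (dry, 9.6°C/km): ΔT = -9.6 × 2 = -19.2°C → T = 13.3°C
Environment:
  900 → 2900 m (environment, 4.7°C/km): ΔT = -4.7 × 2 = -9.4°C → T = 23.1°C
T_parcel − T_env = 13.3 − 23.1 = -9.8°C

-9.8°C (parcel cooler than environment)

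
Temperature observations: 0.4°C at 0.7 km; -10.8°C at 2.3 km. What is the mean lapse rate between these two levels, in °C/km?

Γ = −ΔT/Δz = (0.4 − (-10.8)) / (2300 − 700) m
  = 11.2°C / 1.6 km = 7°C/km

7°C/km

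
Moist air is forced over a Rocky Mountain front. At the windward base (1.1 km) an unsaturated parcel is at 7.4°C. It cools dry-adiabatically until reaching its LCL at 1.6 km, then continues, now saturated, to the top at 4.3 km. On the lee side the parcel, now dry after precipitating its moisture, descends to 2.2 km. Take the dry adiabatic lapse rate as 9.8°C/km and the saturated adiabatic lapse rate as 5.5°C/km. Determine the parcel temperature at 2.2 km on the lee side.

1100–1600 m, dry: Δz = 0.5 km ⇒ ΔT = -4.9°C; T = 2.5°C
1600–4300 m, saturated: Δz = 2.7 km ⇒ ΔT = -14.85°C; T = -12.35°C
4300–2200 m, dry descent: Δz = 2.1 km ⇒ ΔT = +20.58°C; T = 8.23°C

8.23°C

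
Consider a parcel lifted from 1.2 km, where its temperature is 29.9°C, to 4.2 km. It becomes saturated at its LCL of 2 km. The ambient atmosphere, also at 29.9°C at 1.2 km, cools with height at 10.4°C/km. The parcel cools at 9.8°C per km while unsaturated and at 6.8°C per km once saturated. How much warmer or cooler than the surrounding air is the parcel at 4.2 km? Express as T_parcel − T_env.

+8.4°C (parcel warmer than environment)

Parcel:
  1200–2000 m, dry: Δz = 0.8 km ⇒ ΔT = -7.84°C; T = 22.06°C
  2000–4200 m, saturated: Δz = 2.2 km ⇒ ΔT = -14.96°C; T = 7.1°C
Environment:
  1200–4200 m, environment: Δz = 3 km ⇒ ΔT = -31.2°C; T = -1.3°C
T_parcel − T_env = 7.1 − (-1.3) = +8.4°C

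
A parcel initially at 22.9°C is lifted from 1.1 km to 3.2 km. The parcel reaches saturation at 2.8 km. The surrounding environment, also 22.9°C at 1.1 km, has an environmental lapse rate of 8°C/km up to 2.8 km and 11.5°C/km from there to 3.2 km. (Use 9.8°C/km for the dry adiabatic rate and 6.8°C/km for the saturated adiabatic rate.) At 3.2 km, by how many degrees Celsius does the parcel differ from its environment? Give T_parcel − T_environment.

Parcel:
  Dry to 2800 m: -9.8 × 1.7 km = -16.66°C, so T = 6.24°C.
  Saturated to 3200 m: -6.8 × 0.4 km = -2.72°C, so T = 3.52°C.
Environment:
  Environment, lower layer to 2800 m: -8 × 1.7 km = -13.6°C, so T = 9.3°C.
  Environment, upper layer to 3200 m: -11.5 × 0.4 km = -4.6°C, so T = 4.7°C.
T_parcel − T_env = 3.52 − 4.7 = -1.18°C

-1.18°C (parcel cooler than environment)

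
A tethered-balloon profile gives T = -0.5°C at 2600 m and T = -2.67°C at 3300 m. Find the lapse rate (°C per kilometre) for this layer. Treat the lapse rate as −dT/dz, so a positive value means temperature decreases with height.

3.1°C/km

Γ = −ΔT/Δz = (-0.5 − (-2.67)) / (3300 − 2600) m
  = 2.17°C / 0.7 km = 3.1°C/km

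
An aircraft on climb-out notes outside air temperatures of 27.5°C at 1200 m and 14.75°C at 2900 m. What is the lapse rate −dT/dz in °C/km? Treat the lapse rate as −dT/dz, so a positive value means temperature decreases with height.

7.5°C/km

Γ = −ΔT/Δz = (27.5 − 14.75) / (2900 − 1200) m
  = 12.75°C / 1.7 km = 7.5°C/km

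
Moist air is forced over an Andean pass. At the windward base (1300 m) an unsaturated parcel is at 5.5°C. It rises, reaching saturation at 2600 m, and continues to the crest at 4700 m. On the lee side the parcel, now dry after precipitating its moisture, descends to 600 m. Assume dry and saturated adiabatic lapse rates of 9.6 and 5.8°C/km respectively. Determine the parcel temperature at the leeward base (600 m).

20.2°C

1300–2600 m, dry: Δz = 1.3 km ⇒ ΔT = -12.48°C; T = -6.98°C
2600–4700 m, saturated: Δz = 2.1 km ⇒ ΔT = -12.18°C; T = -19.16°C
4700–600 m, dry descent: Δz = 4.1 km ⇒ ΔT = +39.36°C; T = 20.2°C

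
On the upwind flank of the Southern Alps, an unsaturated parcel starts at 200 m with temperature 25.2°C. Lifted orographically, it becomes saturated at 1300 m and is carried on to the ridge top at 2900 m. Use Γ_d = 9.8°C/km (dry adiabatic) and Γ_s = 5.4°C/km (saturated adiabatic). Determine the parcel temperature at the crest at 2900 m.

5.78°C

From 200 m to 1300 m (dry): cools by 9.8 × 1.1 = 10.78°C, giving 14.42°C.
From 1300 m to 2900 m (saturated): cools by 5.4 × 1.6 = 8.64°C, giving 5.78°C.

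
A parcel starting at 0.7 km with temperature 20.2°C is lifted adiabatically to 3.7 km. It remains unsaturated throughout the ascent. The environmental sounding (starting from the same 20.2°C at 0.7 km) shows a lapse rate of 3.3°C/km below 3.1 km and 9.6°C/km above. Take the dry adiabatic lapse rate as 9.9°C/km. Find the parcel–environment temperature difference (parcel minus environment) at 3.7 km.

Parcel:
  From 700 m to 3700 m (dry): cools by 9.9 × 3 = 29.7°C, giving -9.5°C.
Environment:
  From 700 m to 3100 m (environment, lower layer): cools by 3.3 × 2.4 = 7.92°C, giving 12.28°C.
  From 3100 m to 3700 m (environment, upper layer): cools by 9.6 × 0.6 = 5.76°C, giving 6.52°C.
T_parcel − T_env = -9.5 − 6.52 = -16.02°C

-16.02°C (parcel cooler than environment)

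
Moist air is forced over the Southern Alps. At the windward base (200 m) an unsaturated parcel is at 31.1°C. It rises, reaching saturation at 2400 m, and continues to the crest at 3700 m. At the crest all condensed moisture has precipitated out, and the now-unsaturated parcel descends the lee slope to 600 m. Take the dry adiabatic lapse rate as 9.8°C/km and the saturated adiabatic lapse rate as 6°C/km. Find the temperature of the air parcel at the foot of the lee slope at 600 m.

200–2400 m, dry: Δz = 2.2 km ⇒ ΔT = -21.56°C; T = 9.54°C
2400–3700 m, saturated: Δz = 1.3 km ⇒ ΔT = -7.8°C; T = 1.74°C
3700–600 m, dry descent: Δz = 3.1 km ⇒ ΔT = +30.38°C; T = 32.12°C

32.12°C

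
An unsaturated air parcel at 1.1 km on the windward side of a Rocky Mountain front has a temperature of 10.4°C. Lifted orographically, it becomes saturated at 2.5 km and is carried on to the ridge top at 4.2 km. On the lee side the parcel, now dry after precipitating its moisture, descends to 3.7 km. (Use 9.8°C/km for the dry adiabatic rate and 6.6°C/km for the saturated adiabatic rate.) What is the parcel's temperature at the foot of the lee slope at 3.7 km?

1100 → 2500 m (dry, 9.8°C/km): ΔT = -9.8 × 1.4 = -13.72°C → T = -3.32°C
2500 → 4200 m (saturated, 6.6°C/km): ΔT = -6.6 × 1.7 = -11.22°C → T = -14.54°C
4200 → 3700 m (dry descent, 9.8°C/km): ΔT = +9.8 × 0.5 = +4.9°C → T = -9.64°C

-9.64°C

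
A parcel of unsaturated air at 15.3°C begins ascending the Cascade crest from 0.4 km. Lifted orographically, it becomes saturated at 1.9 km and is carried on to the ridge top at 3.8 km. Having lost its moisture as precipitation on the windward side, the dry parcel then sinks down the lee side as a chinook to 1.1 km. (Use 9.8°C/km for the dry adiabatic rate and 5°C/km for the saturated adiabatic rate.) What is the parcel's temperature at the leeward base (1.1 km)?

17.56°C

From 400 m to 1900 m (dry): cools by 9.8 × 1.5 = 14.7°C, giving 0.6°C.
From 1900 m to 3800 m (saturated): cools by 5 × 1.9 = 9.5°C, giving -8.9°C.
From 3800 m to 1100 m (dry descent): warms by 9.8 × 2.7 = 26.46°C, giving 17.56°C.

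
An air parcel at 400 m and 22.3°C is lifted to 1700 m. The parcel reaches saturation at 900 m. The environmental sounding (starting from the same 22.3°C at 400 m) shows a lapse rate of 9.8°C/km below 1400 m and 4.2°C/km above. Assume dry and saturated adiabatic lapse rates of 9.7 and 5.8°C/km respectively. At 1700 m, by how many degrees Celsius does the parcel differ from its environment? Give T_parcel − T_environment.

+1.57°C (parcel warmer than environment)

Parcel:
  Dry to 900 m: -9.7 × 0.5 km = -4.85°C, so T = 17.45°C.
  Saturated to 1700 m: -5.8 × 0.8 km = -4.64°C, so T = 12.81°C.
Environment:
  Environment, lower layer to 1400 m: -9.8 × 1 km = -9.8°C, so T = 12.5°C.
  Environment, upper layer to 1700 m: -4.2 × 0.3 km = -1.26°C, so T = 11.24°C.
T_parcel − T_env = 12.81 − 11.24 = +1.57°C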